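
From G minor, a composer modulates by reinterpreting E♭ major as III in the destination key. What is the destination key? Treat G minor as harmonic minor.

C minor

The numeral III denotes a major triad on scale degree 3. With E♭ on degree 3, the tonic of the new key is C.
Degree 3 carries a major triad in natural-minor keys, so the destination is C minor.
Check: the diatonic triads of C minor (natural minor) are Cm (i), Ddim (ii°), E♭ (III), Fm (iv), Gm (v), A♭ (VI), B♭ (VII) — E♭ major is indeed III.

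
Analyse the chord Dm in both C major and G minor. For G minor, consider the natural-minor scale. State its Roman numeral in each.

The scale of C major is C D E F G A B; D is degree 2, and the triad built there (D-F-A) is minor, so it is ii.
The scale of G minor (natural minor) is G A Bb C D Eb F; D is degree 5, and the triad built there (D-F-A) is minor, so it is v.

ii in C major; v in G minor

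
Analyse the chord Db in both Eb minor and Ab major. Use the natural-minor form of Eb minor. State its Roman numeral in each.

The scale of Eb minor (natural minor) is Eb F Gb Ab Bb Cb Db; Db is degree 7, and the triad built there (Db-F-Ab) is major, so it is VII.
The scale of Ab major is Ab Bb C Db Eb F G; Db is degree 4, and the triad built there (Db-F-Ab) is major, so it is IV.

VII in Eb minor; IV in Ab major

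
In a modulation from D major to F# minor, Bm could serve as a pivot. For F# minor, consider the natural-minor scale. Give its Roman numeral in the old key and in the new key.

vi in D major; iv in F# minor

The scale of D major is D E F# G A B C#; B is degree 6, and the triad built there (B-D-F#) is minor, so it is vi.
The scale of F# minor (natural minor) is F# G# A B C# D E; B is degree 4, and the triad built there (B-D-F#) is minor, so it is iv.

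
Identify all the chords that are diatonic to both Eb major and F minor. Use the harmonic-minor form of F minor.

Triads in Eb major: Eb major (I), F minor (ii), G minor (iii), Ab major (IV), Bb major (V), C minor (vi), D diminished (vii°).
Triads in F minor (harmonic minor): F minor (i), G diminished (ii°), Ab augmented (III+), Bb minor (iv), C major (V), Db major (VI), E diminished (vii°).
Shared triads with their functions: F minor (ii in Eb major, i in F minor).

Fm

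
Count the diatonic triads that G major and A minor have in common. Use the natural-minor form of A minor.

4

Diatonic triads of G major: G (I), Am (ii), Bm (iii), C (IV), D (V), Em (vi), F#dim (vii°).
Diatonic triads of A minor (natural minor): Am (i), Bdim (ii°), C (III), Dm (iv), Em (v), F (VI), G (VII).
Matching root and quality in both lists: G, Am, C, Em.
That gives 4 common triads.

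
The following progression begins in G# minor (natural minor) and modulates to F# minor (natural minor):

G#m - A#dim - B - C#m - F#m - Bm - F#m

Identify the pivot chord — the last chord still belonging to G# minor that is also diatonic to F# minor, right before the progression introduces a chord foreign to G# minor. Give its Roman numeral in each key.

Chords diatonic to G# minor: G#m, A#dim, B, C#m, D#m, E, F#.
Reading the progression, the first chord not in that set is F#m, so the modulation leaves G# minor there.
The chord immediately before F#m is C#m, which is diatonic to both keys: iv in G# minor and v in F# minor.

C#m — iv in G# minor, v in F# minor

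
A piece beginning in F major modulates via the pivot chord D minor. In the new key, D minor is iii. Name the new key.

Bb major

The numeral iii denotes a minor triad on scale degree 3. With D on degree 3, the tonic of the new key is Bb.
Degree 3 carries a minor triad in major keys, so the destination is Bb major.
Check: the diatonic triads of Bb major are Bb (I), Cm (ii), Dm (iii), Eb (IV), F (V), Gm (vi), Adim (vii°) — D minor is indeed iii.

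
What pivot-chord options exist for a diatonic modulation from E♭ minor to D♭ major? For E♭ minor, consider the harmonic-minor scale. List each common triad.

Triads in E♭ minor (harmonic minor): E♭m (i), Fdim (ii°), G♭aug (III+), A♭m (iv), B♭ (V), C♭ (VI), Ddim (vii°).
Triads in D♭ major: D♭ (I), E♭m (ii), Fm (iii), G♭ (IV), A♭ (V), B♭m (vi), Cdim (vii°).
Shared triads with their functions: E♭m (i in E♭ minor, ii in D♭ major).

E♭m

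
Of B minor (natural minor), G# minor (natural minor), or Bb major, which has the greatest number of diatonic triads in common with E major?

G# minor

Triads of E major: E major (I), F# minor (ii), G# minor (iii), A major (IV), B major (V), C# minor (vi), D# diminished (vii°).
B minor (natural minor) shares 2: F#m, A.
G# minor (natural minor) shares 4: E, G#m, B, C#m.
Bb major shares 0: none.
The most common triads (4) are shared with G# minor.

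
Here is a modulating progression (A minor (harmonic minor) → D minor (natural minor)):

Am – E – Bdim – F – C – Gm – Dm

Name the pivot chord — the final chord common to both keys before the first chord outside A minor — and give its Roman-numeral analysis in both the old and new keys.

F — VI in A minor, III in D minor

Chords diatonic to A minor: Am, Bdim, Caug, Dm, E, F, G♯dim.
Reading the progression, the first chord not in that set is C, so the modulation leaves A minor there.
The chord immediately before C is F, which is diatonic to both keys: VI in A minor and III in D minor.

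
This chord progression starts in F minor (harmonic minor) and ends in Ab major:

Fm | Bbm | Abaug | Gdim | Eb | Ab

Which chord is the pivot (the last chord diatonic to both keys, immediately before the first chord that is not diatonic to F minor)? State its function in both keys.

Gdim — ii° in F minor, vii° in Ab major

Chords diatonic to F minor: Fm, Gdim, Abaug, Bbm, C, Db, Edim.
Reading the progression, the first chord not in that set is Eb, so the modulation leaves F minor there.
The chord immediately before Eb is Gdim, which is diatonic to both keys: ii° in F minor and vii° in Ab major.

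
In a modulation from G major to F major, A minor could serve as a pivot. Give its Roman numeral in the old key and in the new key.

ii in G major; iii in F major

The scale of G major is G A B C D E F#; A is degree 2, and the triad built there (A-C-E) is minor, so it is ii.
The scale of F major is F G A Bb C D E; A is degree 3, and the triad built there (A-C-E) is minor, so it is iii.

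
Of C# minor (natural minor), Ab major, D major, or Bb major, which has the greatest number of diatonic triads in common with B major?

Triads of B major: B (I), C#m (ii), D#m (iii), E (IV), F# (V), G#m (vi), A#dim (vii°).
C# minor (natural minor) shares 4: B, C#m, E, G#m.
Ab major shares 0: none.
D major shares 0: none.
Bb major shares 0: none.
The most common triads (4) are shared with C# minor.

C# minor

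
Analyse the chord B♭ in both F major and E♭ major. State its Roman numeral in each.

The scale of F major is F G A B♭ C D E; B♭ is degree 4, and the triad built there (B♭-D-F) is major, so it is IV.
The scale of E♭ major is E♭ F G A♭ B♭ C D; B♭ is degree 5, and the triad built there (B♭-D-F) is major, so it is V.

IV in F major; V in E♭ major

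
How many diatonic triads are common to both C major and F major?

4

Diatonic triads of C major: C (I), Dm (ii), Em (iii), F (IV), G (V), Am (vi), Bdim (vii°).
Diatonic triads of F major: F (I), Gm (ii), Am (iii), Bb (IV), C (V), Dm (vi), Edim (vii°).
Matching root and quality in both lists: C, Dm, F, Am.
That gives 4 common triads.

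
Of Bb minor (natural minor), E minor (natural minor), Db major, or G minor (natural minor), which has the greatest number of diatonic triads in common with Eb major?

Triads of Eb major: Eb major (I), F minor (ii), G minor (iii), Ab major (IV), Bb major (V), C minor (vi), D diminished (vii°).
Bb minor (natural minor) shares 2: Fm, Ab.
E minor (natural minor) shares 0: none.
Db major shares 2: Fm, Ab.
G minor (natural minor) shares 4: Eb, Gm, Bb, Cm.
The most common triads (4) are shared with G minor.

G minor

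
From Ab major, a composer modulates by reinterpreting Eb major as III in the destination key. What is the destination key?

C minor

The numeral III denotes a major triad on scale degree 3. With Eb on degree 3, the tonic of the new key is C.
Degree 3 carries a major triad in natural-minor keys, so the destination is C minor.
Check: the diatonic triads of C minor (natural minor) are Cm (i), Ddim (ii°), Eb (III), Fm (iv), Gm (v), Ab (VI), Bb (VII) — Eb major is indeed III.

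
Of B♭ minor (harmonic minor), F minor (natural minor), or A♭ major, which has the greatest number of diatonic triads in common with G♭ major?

Triads of G♭ major: G♭ major (I), A♭ minor (ii), B♭ minor (iii), C♭ major (IV), D♭ major (V), E♭ minor (vi), F diminished (vii°).
B♭ minor (harmonic minor) shares 3: G♭, B♭m, E♭m.
F minor (natural minor) shares 2: B♭m, D♭.
A♭ major shares 2: B♭m, D♭.
The most common triads (3) are shared with B♭ minor.

B♭ minor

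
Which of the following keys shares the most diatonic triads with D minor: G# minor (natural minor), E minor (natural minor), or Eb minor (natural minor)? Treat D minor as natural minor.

E minor

Triads of D minor (natural minor): Dm (i), Edim (ii°), F (III), Gm (iv), Am (v), Bb (VI), C (VII).
G# minor (natural minor) shares 0: none.
E minor (natural minor) shares 2: Am, C.
Eb minor (natural minor) shares 0: none.
The most common triads (2) are shared with E minor.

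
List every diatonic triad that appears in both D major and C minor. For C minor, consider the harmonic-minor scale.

G

Triads in D major: D (I), Em (ii), F#m (iii), G (IV), A (V), Bm (vi), C#dim (vii°).
Triads in C minor (harmonic minor): Cm (i), Ddim (ii°), Ebaug (III+), Fm (iv), G (V), Ab (VI), Bdim (vii°).
Shared triads with their functions: G (IV in D major, V in C minor).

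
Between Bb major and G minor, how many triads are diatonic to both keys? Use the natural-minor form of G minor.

Diatonic triads of Bb major: Bb major (I), C minor (ii), D minor (iii), Eb major (IV), F major (V), G minor (vi), A diminished (vii°).
Diatonic triads of G minor (natural minor): G minor (i), A diminished (ii°), Bb major (III), C minor (iv), D minor (v), Eb major (VI), F major (VII).
Matching root and quality in both lists: Bb major, C minor, D minor, Eb major, F major, G minor, A diminished.
That gives 7 common triads.

7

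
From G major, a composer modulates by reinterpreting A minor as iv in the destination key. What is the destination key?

The numeral iv denotes a minor triad on scale degree 4. With A on degree 4, the tonic of the new key is E.
Degree 4 carries a minor triad in minor keys, so the destination is E minor.
Check: the diatonic triads of E minor (natural minor) are Em (i), F♯dim (ii°), G (III), Am (iv), Bm (v), C (VI), D (VII) — A minor is indeed iv.

E minor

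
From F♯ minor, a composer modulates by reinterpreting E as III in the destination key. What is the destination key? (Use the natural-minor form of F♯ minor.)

The numeral III denotes a major triad on scale degree 3. With E on degree 3, the tonic of the new key is C♯.
Degree 3 carries a major triad in natural-minor keys, so the destination is C♯ minor.
Check: the diatonic triads of C♯ minor (natural minor) are C♯m (i), D♯dim (ii°), E (III), F♯m (iv), G♯m (v), A (VI), B (VII) — E is indeed III.

C♯ minor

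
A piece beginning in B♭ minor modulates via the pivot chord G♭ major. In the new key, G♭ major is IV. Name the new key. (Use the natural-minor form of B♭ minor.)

D♭ major

The numeral IV denotes a major triad on scale degree 4. With G♭ on degree 4, the tonic of the new key is D♭.
Degree 4 carries a major triad in major keys, so the destination is D♭ major.
Check: the diatonic triads of D♭ major are D♭ (I), E♭m (ii), Fm (iii), G♭ (IV), A♭ (V), B♭m (vi), Cdim (vii°) — G♭ major is indeed IV.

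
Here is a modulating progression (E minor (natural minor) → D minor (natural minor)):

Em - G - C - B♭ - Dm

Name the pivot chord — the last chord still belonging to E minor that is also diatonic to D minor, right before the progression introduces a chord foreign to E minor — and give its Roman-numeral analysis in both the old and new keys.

Chords diatonic to E minor: Em, F♯dim, G, Am, Bm, C, D.
Reading the progression, the first chord not in that set is B♭, so the modulation leaves E minor there.
The chord immediately before B♭ is C, which is diatonic to both keys: VI in E minor and VII in D minor.

C — VI in E minor, VII in D minor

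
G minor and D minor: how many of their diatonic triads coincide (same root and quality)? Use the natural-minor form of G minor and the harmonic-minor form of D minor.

Diatonic triads of G minor (natural minor): Gm (i), Adim (ii°), Bb (III), Cm (iv), Dm (v), Eb (VI), F (VII).
Diatonic triads of D minor (harmonic minor): Dm (i), Edim (ii°), Faug (III+), Gm (iv), A (V), Bb (VI), C#dim (vii°).
Matching root and quality in both lists: Gm, Bb, Dm.
That gives 3 common triads.

3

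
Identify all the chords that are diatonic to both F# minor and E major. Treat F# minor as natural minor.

Triads in F# minor (natural minor): F# minor (i), G# diminished (ii°), A major (III), B minor (iv), C# minor (v), D major (VI), E major (VII).
Triads in E major: E major (I), F# minor (ii), G# minor (iii), A major (IV), B major (V), C# minor (vi), D# diminished (vii°).
Shared triads with their functions: F# minor (i in F# minor, ii in E major); A major (III in F# minor, IV in E major); C# minor (v in F# minor, vi in E major); E major (VII in F# minor, I in E major).

F#m, A, C#m, E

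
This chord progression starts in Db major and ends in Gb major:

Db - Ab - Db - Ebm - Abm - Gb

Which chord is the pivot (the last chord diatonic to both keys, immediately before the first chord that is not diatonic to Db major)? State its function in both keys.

Ebm — ii in Db major, vi in Gb major

Chords diatonic to Db major: Db, Ebm, Fm, Gb, Ab, Bbm, Cdim.
Reading the progression, the first chord not in that set is Abm, so the modulation leaves Db major there.
The chord immediately before Abm is Ebm, which is diatonic to both keys: ii in Db major and vi in Gb major.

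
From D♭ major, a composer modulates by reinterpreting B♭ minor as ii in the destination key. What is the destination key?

The numeral ii denotes a minor triad on scale degree 2. With B♭ on degree 2, the tonic of the new key is A♭.
Degree 2 carries a minor triad in major keys, so the destination is A♭ major.
Check: the diatonic triads of A♭ major are A♭ (I), B♭m (ii), Cm (iii), D♭ (IV), E♭ (V), Fm (vi), Gdim (vii°) — B♭ minor is indeed ii.

A♭ major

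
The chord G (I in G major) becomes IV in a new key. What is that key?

The numeral IV denotes a major triad on scale degree 4. With G on degree 4, the tonic of the new key is D.
Degree 4 carries a major triad in major keys, so the destination is D major.
Check: the diatonic triads of D major are D (I), Em (ii), F#m (iii), G (IV), A (V), Bm (vi), C#dim (vii°) — G is indeed IV.

D major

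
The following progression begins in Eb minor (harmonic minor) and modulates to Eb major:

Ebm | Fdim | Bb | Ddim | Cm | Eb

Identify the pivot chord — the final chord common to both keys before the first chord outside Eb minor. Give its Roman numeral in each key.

Chords diatonic to Eb minor: Ebm, Fdim, Gbaug, Abm, Bb, Cb, Ddim.
Reading the progression, the first chord not in that set is Cm, so the modulation leaves Eb minor there.
The chord immediately before Cm is Ddim, which is diatonic to both keys: vii° in Eb minor and vii° in Eb major.

Ddim — vii° in Eb minor, vii° in Eb major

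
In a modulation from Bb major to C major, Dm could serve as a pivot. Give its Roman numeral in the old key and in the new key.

iii in Bb major; ii in C major

The scale of Bb major is Bb C D Eb F G A; D is degree 3, and the triad built there (D-F-A) is minor, so it is iii.
The scale of C major is C D E F G A B; D is degree 2, and the triad built there (D-F-A) is minor, so it is ii.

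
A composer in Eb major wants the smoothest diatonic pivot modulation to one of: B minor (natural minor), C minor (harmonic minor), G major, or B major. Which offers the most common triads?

Triads of Eb major: Eb major (I), F minor (ii), G minor (iii), Ab major (IV), Bb major (V), C minor (vi), D diminished (vii°).
B minor (natural minor) shares 0: none.
C minor (harmonic minor) shares 4: Fm, Ab, Cm, Ddim.
G major shares 0: none.
B major shares 0: none.
The most common triads (4) are shared with C minor.

C minor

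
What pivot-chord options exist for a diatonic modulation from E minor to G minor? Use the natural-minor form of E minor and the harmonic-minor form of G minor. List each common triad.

Triads in E minor (natural minor): Em (i), F#dim (ii°), G (III), Am (iv), Bm (v), C (VI), D (VII).
Triads in G minor (harmonic minor): Gm (i), Adim (ii°), Bbaug (III+), Cm (iv), D (V), Eb (VI), F#dim (vii°).
Shared triads with their functions: F#dim (ii° in E minor, vii° in G minor); D (VII in E minor, V in G minor).

F#dim, D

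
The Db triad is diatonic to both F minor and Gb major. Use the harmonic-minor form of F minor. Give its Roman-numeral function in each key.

The scale of F minor (harmonic minor) is F G Ab Bb C Db E; Db is degree 6, and the triad built there (Db-F-Ab) is major, so it is VI.
The scale of Gb major is Gb Ab Bb Cb Db Eb F; Db is degree 5, and the triad built there (Db-F-Ab) is major, so it is V.

VI in F minor; V in Gb major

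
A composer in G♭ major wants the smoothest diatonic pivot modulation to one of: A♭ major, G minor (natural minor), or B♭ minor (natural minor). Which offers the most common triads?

B♭ minor

Triads of G♭ major: G♭ major (I), A♭ minor (ii), B♭ minor (iii), C♭ major (IV), D♭ major (V), E♭ minor (vi), F diminished (vii°).
A♭ major shares 2: B♭m, D♭.
G minor (natural minor) shares 0: none.
B♭ minor (natural minor) shares 4: G♭, B♭m, D♭, E♭m.
The most common triads (4) are shared with B♭ minor.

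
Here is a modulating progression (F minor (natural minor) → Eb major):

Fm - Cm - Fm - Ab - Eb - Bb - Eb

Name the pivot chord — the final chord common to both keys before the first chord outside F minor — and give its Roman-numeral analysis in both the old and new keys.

Chords diatonic to F minor: Fm, Gdim, Ab, Bbm, Cm, Db, Eb.
Reading the progression, the first chord not in that set is Bb, so the modulation leaves F minor there.
The chord immediately before Bb is Eb, which is diatonic to both keys: VII in F minor and I in Eb major.

Eb — VII in F minor, I in Eb major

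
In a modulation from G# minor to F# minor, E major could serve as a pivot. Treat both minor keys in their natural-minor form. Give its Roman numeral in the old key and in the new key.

VI in G# minor; VII in F# minor

The scale of G# minor (natural minor) is G# A# B C# D# E F#; E is degree 6, and the triad built there (E-G#-B) is major, so it is VI.
The scale of F# minor (natural minor) is F# G# A B C# D E; E is degree 7, and the triad built there (E-G#-B) is major, so it is VII.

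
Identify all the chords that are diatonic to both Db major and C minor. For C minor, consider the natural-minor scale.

Fm, Ab

Triads in Db major: Db (I), Ebm (ii), Fm (iii), Gb (IV), Ab (V), Bbm (vi), Cdim (vii°).
Triads in C minor (natural minor): Cm (i), Ddim (ii°), Eb (III), Fm (iv), Gm (v), Ab (VI), Bb (VII).
Shared triads with their functions: Fm (iii in Db major, iv in C minor); Ab (V in Db major, VI in C minor).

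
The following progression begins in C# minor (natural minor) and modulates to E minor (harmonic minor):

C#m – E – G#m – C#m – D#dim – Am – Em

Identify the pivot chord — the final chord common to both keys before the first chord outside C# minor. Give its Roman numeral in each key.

Chords diatonic to C# minor: C#m, D#dim, E, F#m, G#m, A, B.
Reading the progression, the first chord not in that set is Am, so the modulation leaves C# minor there.
The chord immediately before Am is D#dim, which is diatonic to both keys: ii° in C# minor and vii° in E minor.

D#dim — ii° in C# minor, vii° in E minor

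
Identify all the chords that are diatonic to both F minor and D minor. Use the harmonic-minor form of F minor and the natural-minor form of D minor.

C, Edim

Triads in F minor (harmonic minor): Fm (i), Gdim (ii°), Abaug (III+), Bbm (iv), C (V), Db (VI), Edim (vii°).
Triads in D minor (natural minor): Dm (i), Edim (ii°), F (III), Gm (iv), Am (v), Bb (VI), C (VII).
Shared triads with their functions: C (V in F minor, VII in D minor); Edim (vii° in F minor, ii° in D minor).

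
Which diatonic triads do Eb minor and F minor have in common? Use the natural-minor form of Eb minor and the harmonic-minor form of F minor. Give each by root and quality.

Bbm, Db

Triads in Eb minor (natural minor): Ebm (i), Fdim (ii°), Gb (III), Abm (iv), Bbm (v), Cb (VI), Db (VII).
Triads in F minor (harmonic minor): Fm (i), Gdim (ii°), Abaug (III+), Bbm (iv), C (V), Db (VI), Edim (vii°).
Shared triads with their functions: Bbm (v in Eb minor, iv in F minor); Db (VII in Eb minor, VI in F minor).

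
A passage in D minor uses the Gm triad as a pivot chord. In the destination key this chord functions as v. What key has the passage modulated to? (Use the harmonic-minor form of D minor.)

C minor

The numeral v denotes a minor triad on scale degree 5. With G on degree 5, the tonic of the new key is C.
Degree 5 carries a minor triad in natural-minor keys, so the destination is C minor.
Check: the diatonic triads of C minor (natural minor) are Cm (i), Ddim (ii°), Eb (III), Fm (iv), Gm (v), Ab (VI), Bb (VII) — Gm is indeed v.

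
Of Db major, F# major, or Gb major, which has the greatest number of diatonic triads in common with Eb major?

Triads of Eb major: Eb major (I), F minor (ii), G minor (iii), Ab major (IV), Bb major (V), C minor (vi), D diminished (vii°).
Db major shares 2: Fm, Ab.
F# major shares 0: none.
Gb major shares 0: none.
The most common triads (2) are shared with Db major.

Db major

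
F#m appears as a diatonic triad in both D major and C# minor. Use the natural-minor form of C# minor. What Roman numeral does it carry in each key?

The scale of D major is D E F# G A B C#; F# is degree 3, and the triad built there (F#-A-C#) is minor, so it is iii.
The scale of C# minor (natural minor) is C# D# E F# G# A B; F# is degree 4, and the triad built there (F#-A-C#) is minor, so it is iv.

iii in D major; iv in C# minor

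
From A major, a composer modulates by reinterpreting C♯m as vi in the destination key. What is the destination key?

The numeral vi denotes a minor triad on scale degree 6. With C♯ on degree 6, the tonic of the new key is E.
Degree 6 carries a minor triad in major keys, so the destination is E major.
Check: the diatonic triads of E major are E (I), F♯m (ii), G♯m (iii), A (IV), B (V), C♯m (vi), D♯dim (vii°) — C♯m is indeed vi.

E major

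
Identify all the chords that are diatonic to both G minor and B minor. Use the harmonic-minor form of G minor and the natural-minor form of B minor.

D

Triads in G minor (harmonic minor): Gm (i), Adim (ii°), B♭aug (III+), Cm (iv), D (V), E♭ (VI), F♯dim (vii°).
Triads in B minor (natural minor): Bm (i), C♯dim (ii°), D (III), Em (iv), F♯m (v), G (VI), A (VII).
Shared triads with their functions: D (V in G minor, III in B minor).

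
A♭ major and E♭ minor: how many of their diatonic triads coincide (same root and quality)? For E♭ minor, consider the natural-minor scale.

2

Diatonic triads of A♭ major: A♭ (I), B♭m (ii), Cm (iii), D♭ (IV), E♭ (V), Fm (vi), Gdim (vii°).
Diatonic triads of E♭ minor (natural minor): E♭m (i), Fdim (ii°), G♭ (III), A♭m (iv), B♭m (v), C♭ (VI), D♭ (VII).
Matching root and quality in both lists: B♭m, D♭.
That gives 2 common triads.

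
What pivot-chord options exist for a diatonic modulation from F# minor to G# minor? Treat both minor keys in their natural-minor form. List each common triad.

C#m, E

Triads in F# minor (natural minor): F# minor (i), G# diminished (ii°), A major (III), B minor (iv), C# minor (v), D major (VI), E major (VII).
Triads in G# minor (natural minor): G# minor (i), A# diminished (ii°), B major (III), C# minor (iv), D# minor (v), E major (VI), F# major (VII).
Shared triads with their functions: C# minor (v in F# minor, iv in G# minor); E major (VII in F# minor, VI in G# minor).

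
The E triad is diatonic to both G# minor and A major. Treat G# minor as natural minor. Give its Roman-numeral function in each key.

The scale of G# minor (natural minor) is G# A# B C# D# E F#; E is degree 6, and the triad built there (E-G#-B) is major, so it is VI.
The scale of A major is A B C# D E F# G#; E is degree 5, and the triad built there (E-G#-B) is major, so it is V.

VI in G# minor; V in A major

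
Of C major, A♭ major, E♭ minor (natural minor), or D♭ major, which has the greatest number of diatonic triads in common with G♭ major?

Triads of G♭ major: G♭ major (I), A♭ minor (ii), B♭ minor (iii), C♭ major (IV), D♭ major (V), E♭ minor (vi), F diminished (vii°).
C major shares 0: none.
A♭ major shares 2: B♭m, D♭.
E♭ minor (natural minor) shares 7: G♭, A♭m, B♭m, C♭, D♭, E♭m, Fdim.
D♭ major shares 4: G♭, B♭m, D♭, E♭m.
The most common triads (7) are shared with E♭ minor.

E♭ minor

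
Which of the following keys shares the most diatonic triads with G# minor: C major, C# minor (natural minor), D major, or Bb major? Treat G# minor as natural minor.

Triads of G# minor (natural minor): G# minor (i), A# diminished (ii°), B major (III), C# minor (iv), D# minor (v), E major (VI), F# major (VII).
C major shares 0: none.
C# minor (natural minor) shares 4: G#m, B, C#m, E.
D major shares 0: none.
Bb major shares 0: none.
The most common triads (4) are shared with C# minor.

C# minor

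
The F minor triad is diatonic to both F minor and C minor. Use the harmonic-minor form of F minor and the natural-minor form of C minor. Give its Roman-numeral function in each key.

i in F minor; iv in C minor

The scale of F minor (harmonic minor) is F G Ab Bb C Db E; F is degree 1, and the triad built there (F-Ab-C) is minor, so it is i.
The scale of C minor (natural minor) is C D Eb F G Ab Bb; F is degree 4, and the triad built there (F-Ab-C) is minor, so it is iv.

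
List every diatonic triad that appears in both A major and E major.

Triads in A major: A (I), Bm (ii), C#m (iii), D (IV), E (V), F#m (vi), G#dim (vii°).
Triads in E major: E (I), F#m (ii), G#m (iii), A (IV), B (V), C#m (vi), D#dim (vii°).
Shared triads with their functions: A (I in A major, IV in E major); C#m (iii in A major, vi in E major); E (V in A major, I in E major); F#m (vi in A major, ii in E major).

A, C#m, E, F#m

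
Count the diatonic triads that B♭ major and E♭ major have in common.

4

Diatonic triads of B♭ major: B♭ major (I), C minor (ii), D minor (iii), E♭ major (IV), F major (V), G minor (vi), A diminished (vii°).
Diatonic triads of E♭ major: E♭ major (I), F minor (ii), G minor (iii), A♭ major (IV), B♭ major (V), C minor (vi), D diminished (vii°).
Matching root and quality in both lists: B♭ major, C minor, E♭ major, G minor.
That gives 4 common triads.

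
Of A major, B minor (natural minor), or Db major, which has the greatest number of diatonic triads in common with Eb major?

Triads of Eb major: Eb (I), Fm (ii), Gm (iii), Ab (IV), Bb (V), Cm (vi), Ddim (vii°).
A major shares 0: none.
B minor (natural minor) shares 0: none.
Db major shares 2: Fm, Ab.
The most common triads (2) are shared with Db major.

Db major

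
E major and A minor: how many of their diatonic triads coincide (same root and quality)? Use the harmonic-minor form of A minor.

Diatonic triads of E major: E (I), F#m (ii), G#m (iii), A (IV), B (V), C#m (vi), D#dim (vii°).
Diatonic triads of A minor (harmonic minor): Am (i), Bdim (ii°), Caug (III+), Dm (iv), E (V), F (VI), G#dim (vii°).
Matching root and quality in both lists: E.
That gives 1 common triad.

1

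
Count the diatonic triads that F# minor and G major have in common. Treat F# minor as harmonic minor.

Diatonic triads of F# minor (harmonic minor): F#m (i), G#dim (ii°), Aaug (III+), Bm (iv), C# (V), D (VI), E#dim (vii°).
Diatonic triads of G major: G (I), Am (ii), Bm (iii), C (IV), D (V), Em (vi), F#dim (vii°).
Matching root and quality in both lists: Bm, D.
That gives 2 common triads.

2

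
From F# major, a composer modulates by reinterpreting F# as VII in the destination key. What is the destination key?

The numeral VII denotes a major triad on scale degree 7. With F# on degree 7, the tonic of the new key is G#.
Degree 7 carries a major triad in natural-minor keys, so the destination is G# minor.
Check: the diatonic triads of G# minor (natural minor) are G#m (i), A#dim (ii°), B (III), C#m (iv), D#m (v), E (VI), F# (VII) — F# is indeed VII.

G# minor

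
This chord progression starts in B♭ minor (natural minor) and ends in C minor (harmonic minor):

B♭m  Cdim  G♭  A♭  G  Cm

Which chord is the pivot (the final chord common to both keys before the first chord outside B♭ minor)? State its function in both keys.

A♭ — VII in B♭ minor, VI in C minor

Chords diatonic to B♭ minor: B♭m, Cdim, D♭, E♭m, Fm, G♭, A♭.
Reading the progression, the first chord not in that set is G, so the modulation leaves B♭ minor there.
The chord immediately before G is A♭, which is diatonic to both keys: VII in B♭ minor and VI in C minor.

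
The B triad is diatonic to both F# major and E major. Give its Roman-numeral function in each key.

The scale of F# major is F# G# A# B C# D# E#; B is degree 4, and the triad built there (B-D#-F#) is major, so it is IV.
The scale of E major is E F# G# A B C# D#; B is degree 5, and the triad built there (B-D#-F#) is major, so it is V.

IV in F# major; V in E major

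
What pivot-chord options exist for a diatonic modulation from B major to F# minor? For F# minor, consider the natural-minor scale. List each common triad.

Triads in B major: B major (I), C# minor (ii), D# minor (iii), E major (IV), F# major (V), G# minor (vi), A# diminished (vii°).
Triads in F# minor (natural minor): F# minor (i), G# diminished (ii°), A major (III), B minor (iv), C# minor (v), D major (VI), E major (VII).
Shared triads with their functions: C# minor (ii in B major, v in F# minor); E major (IV in B major, VII in F# minor).

C#m, E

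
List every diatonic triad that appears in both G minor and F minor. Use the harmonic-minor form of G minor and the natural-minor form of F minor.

Cm, E♭

Triads in G minor (harmonic minor): Gm (i), Adim (ii°), B♭aug (III+), Cm (iv), D (V), E♭ (VI), F♯dim (vii°).
Triads in F minor (natural minor): Fm (i), Gdim (ii°), A♭ (III), B♭m (iv), Cm (v), D♭ (VI), E♭ (VII).
Shared triads with their functions: Cm (iv in G minor, v in F minor); E♭ (VI in G minor, VII in F minor).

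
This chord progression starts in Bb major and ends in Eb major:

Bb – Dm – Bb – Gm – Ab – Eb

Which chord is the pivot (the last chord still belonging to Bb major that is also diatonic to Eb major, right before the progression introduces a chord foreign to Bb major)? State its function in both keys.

Chords diatonic to Bb major: Bb, Cm, Dm, Eb, F, Gm, Adim.
Reading the progression, the first chord not in that set is Ab, so the modulation leaves Bb major there.
The chord immediately before Ab is Gm, which is diatonic to both keys: vi in Bb major and iii in Eb major.

Gm — vi in Bb major, iii in Eb major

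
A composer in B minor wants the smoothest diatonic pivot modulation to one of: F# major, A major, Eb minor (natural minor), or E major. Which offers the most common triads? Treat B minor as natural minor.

A major

Triads of B minor (natural minor): Bm (i), C#dim (ii°), D (III), Em (iv), F#m (v), G (VI), A (VII).
F# major shares 0: none.
A major shares 4: Bm, D, F#m, A.
Eb minor (natural minor) shares 0: none.
E major shares 2: F#m, A.
The most common triads (4) are shared with A major.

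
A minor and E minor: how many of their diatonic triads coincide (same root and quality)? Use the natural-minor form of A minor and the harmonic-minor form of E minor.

Diatonic triads of A minor (natural minor): Am (i), Bdim (ii°), C (III), Dm (iv), Em (v), F (VI), G (VII).
Diatonic triads of E minor (harmonic minor): Em (i), F#dim (ii°), Gaug (III+), Am (iv), B (V), C (VI), D#dim (vii°).
Matching root and quality in both lists: Am, C, Em.
That gives 3 common triads.

3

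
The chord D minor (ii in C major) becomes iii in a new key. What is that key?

Bb major

The numeral iii denotes a minor triad on scale degree 3. With D on degree 3, the tonic of the new key is Bb.
Degree 3 carries a minor triad in major keys, so the destination is Bb major.
Check: the diatonic triads of Bb major are Bb (I), Cm (ii), Dm (iii), Eb (IV), F (V), Gm (vi), Adim (vii°) — D minor is indeed iii.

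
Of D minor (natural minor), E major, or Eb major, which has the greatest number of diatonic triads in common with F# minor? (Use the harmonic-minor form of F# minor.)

Triads of F# minor (harmonic minor): F# minor (i), G# diminished (ii°), A augmented (III+), B minor (iv), C# major (V), D major (VI), E# diminished (vii°).
D minor (natural minor) shares 0: none.
E major shares 1: F#m.
Eb major shares 0: none.
The most common triads (1) are shared with E major.

E major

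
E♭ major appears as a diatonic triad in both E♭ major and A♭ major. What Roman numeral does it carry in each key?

I in E♭ major; V in A♭ major

The scale of E♭ major is E♭ F G A♭ B♭ C D; E♭ is degree 1, and the triad built there (E♭-G-B♭) is major, so it is I.
The scale of A♭ major is A♭ B♭ C D♭ E♭ F G; E♭ is degree 5, and the triad built there (E♭-G-B♭) is major, so it is V.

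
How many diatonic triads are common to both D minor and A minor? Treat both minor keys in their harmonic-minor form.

1

Diatonic triads of D minor (harmonic minor): D minor (i), E diminished (ii°), F augmented (III+), G minor (iv), A major (V), Bb major (VI), C# diminished (vii°).
Diatonic triads of A minor (harmonic minor): A minor (i), B diminished (ii°), C augmented (III+), D minor (iv), E major (V), F major (VI), G# diminished (vii°).
Matching root and quality in both lists: D minor.
That gives 1 common triad.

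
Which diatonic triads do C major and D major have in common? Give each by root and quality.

Triads in C major: C major (I), D minor (ii), E minor (iii), F major (IV), G major (V), A minor (vi), B diminished (vii°).
Triads in D major: D major (I), E minor (ii), F♯ minor (iii), G major (IV), A major (V), B minor (vi), C♯ diminished (vii°).
Shared triads with their functions: E minor (iii in C major, ii in D major); G major (V in C major, IV in D major).

Em, G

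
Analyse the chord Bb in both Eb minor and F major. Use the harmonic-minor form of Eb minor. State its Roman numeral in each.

The scale of Eb minor (harmonic minor) is Eb F Gb Ab Bb Cb D; Bb is degree 5, and the triad built there (Bb-D-F) is major, so it is V.
The scale of F major is F G A Bb C D E; Bb is degree 4, and the triad built there (Bb-D-F) is major, so it is IV.

V in Eb minor; IV in F major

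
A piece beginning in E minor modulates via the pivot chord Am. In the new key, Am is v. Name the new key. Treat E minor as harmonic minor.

D minor

The numeral v denotes a minor triad on scale degree 5. With A on degree 5, the tonic of the new key is D.
Degree 5 carries a minor triad in natural-minor keys, so the destination is D minor.
Check: the diatonic triads of D minor (natural minor) are Dm (i), Edim (ii°), F (III), Gm (iv), Am (v), Bb (VI), C (VII) — Am is indeed v.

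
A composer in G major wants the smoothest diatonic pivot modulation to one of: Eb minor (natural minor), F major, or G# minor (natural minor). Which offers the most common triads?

F major

Triads of G major: G (I), Am (ii), Bm (iii), C (IV), D (V), Em (vi), F#dim (vii°).
Eb minor (natural minor) shares 0: none.
F major shares 2: Am, C.
G# minor (natural minor) shares 0: none.
The most common triads (2) are shared with F major.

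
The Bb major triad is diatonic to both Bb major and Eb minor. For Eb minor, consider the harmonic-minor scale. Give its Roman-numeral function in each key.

The scale of Bb major is Bb C D Eb F G A; Bb is degree 1, and the triad built there (Bb-D-F) is major, so it is I.
The scale of Eb minor (harmonic minor) is Eb F Gb Ab Bb Cb D; Bb is degree 5, and the triad built there (Bb-D-F) is major, so it is V.

I in Bb major; V in Eb minor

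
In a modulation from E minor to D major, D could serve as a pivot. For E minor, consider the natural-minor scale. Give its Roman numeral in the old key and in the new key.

VII in E minor; I in D major

The scale of E minor (natural minor) is E F# G A B C D; D is degree 7, and the triad built there (D-F#-A) is major, so it is VII.
The scale of D major is D E F# G A B C#; D is degree 1, and the triad built there (D-F#-A) is major, so it is I.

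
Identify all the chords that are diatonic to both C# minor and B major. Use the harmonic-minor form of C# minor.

C#m

Triads in C# minor (harmonic minor): C#m (i), D#dim (ii°), Eaug (III+), F#m (iv), G# (V), A (VI), B#dim (vii°).
Triads in B major: B (I), C#m (ii), D#m (iii), E (IV), F# (V), G#m (vi), A#dim (vii°).
Shared triads with their functions: C#m (i in C# minor, ii in B major).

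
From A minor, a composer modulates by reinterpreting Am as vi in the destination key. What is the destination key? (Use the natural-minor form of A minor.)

C major

The numeral vi denotes a minor triad on scale degree 6. With A on degree 6, the tonic of the new key is C.
Degree 6 carries a minor triad in major keys, so the destination is C major.
Check: the diatonic triads of C major are C (I), Dm (ii), Em (iii), F (IV), G (V), Am (vi), Bdim (vii°) — Am is indeed vi.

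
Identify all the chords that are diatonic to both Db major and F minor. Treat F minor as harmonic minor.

Db, Fm, Bbm

Triads in Db major: Db (I), Ebm (ii), Fm (iii), Gb (IV), Ab (V), Bbm (vi), Cdim (vii°).
Triads in F minor (harmonic minor): Fm (i), Gdim (ii°), Abaug (III+), Bbm (iv), C (V), Db (VI), Edim (vii°).
Shared triads with their functions: Db (I in Db major, VI in F minor); Fm (iii in Db major, i in F minor); Bbm (vi in Db major, iv in F minor).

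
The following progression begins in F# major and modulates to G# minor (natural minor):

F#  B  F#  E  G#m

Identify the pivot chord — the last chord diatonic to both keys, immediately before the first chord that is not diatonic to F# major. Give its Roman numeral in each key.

F# — I in F# major, VII in G# minor

Chords diatonic to F# major: F#, G#m, A#m, B, C#, D#m, E#dim.
Reading the progression, the first chord not in that set is E, so the modulation leaves F# major there.
The chord immediately before E is F#, which is diatonic to both keys: I in F# major and VII in G# minor.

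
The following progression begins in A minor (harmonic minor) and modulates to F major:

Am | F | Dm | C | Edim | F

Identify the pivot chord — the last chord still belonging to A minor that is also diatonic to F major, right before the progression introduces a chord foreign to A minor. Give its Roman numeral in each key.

Dm — iv in A minor, vi in F major

Chords diatonic to A minor: Am, Bdim, Caug, Dm, E, F, G#dim.
Reading the progression, the first chord not in that set is C, so the modulation leaves A minor there.
The chord immediately before C is Dm, which is diatonic to both keys: iv in A minor and vi in F major.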